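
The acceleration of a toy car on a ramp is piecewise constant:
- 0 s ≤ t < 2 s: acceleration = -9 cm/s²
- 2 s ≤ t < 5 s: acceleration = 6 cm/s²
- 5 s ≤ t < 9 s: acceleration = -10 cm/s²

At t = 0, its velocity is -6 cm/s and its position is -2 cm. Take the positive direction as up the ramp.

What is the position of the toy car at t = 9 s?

On each constant-a segment, Δv = aΔt and Δx = v₀Δt + ½aΔt²; chain segment to segment.
0–2 s: v starts -6 cm/s; Δx = -6·2 + ½·-9·2² = -30 cm; v ends -24 cm/s.
2–5 s: v starts -24 cm/s; Δx = -24·3 + ½·6·3² = -45 cm; v ends -6 cm/s.
5–9 s: v starts -6 cm/s; Δx = -6·4 + ½·-10·4² = -104 cm; v ends -46 cm/s.
x(9) = -2 + Σ Δx = -181 cm.

-181 cm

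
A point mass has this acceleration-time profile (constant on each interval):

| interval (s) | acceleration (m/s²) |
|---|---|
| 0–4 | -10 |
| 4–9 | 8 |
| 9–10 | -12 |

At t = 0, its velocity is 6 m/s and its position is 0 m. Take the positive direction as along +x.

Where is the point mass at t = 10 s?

On each constant-a segment, Δv = aΔt and Δx = v₀Δt + ½aΔt²; chain segment to segment.
0–4 s: v starts 6 m/s; Δx = 6·4 + ½·-10·4² = -56 m; v ends -34 m/s.
4–9 s: v starts -34 m/s; Δx = -34·5 + ½·8·5² = -70 m; v ends 6 m/s.
9–10 s: v starts 6 m/s; Δx = 6·1 + ½·-12·1² = 0 m; v ends -6 m/s.
x(10) = 0 + Σ Δx = -126 m.

-126 m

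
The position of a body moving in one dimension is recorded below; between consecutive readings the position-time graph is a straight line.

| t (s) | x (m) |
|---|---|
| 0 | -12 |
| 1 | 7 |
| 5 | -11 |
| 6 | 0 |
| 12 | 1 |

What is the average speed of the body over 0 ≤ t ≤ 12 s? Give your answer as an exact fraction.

Average speed = (total path length)/(elapsed time); on a piecewise-linear x-t graph the path length is Σ|Δx|.
0–1 s: |Δx| = |7 − -12| = 19 m
1–5 s: |Δx| = |-11 − 7| = 18 m
5–6 s: |Δx| = |0 − -11| = 11 m
6–12 s: |Δx| = |1 − 0| = 1 m
Total path = 49 m; average speed = 49/12 = 49/12 m/s.

49/12 m/s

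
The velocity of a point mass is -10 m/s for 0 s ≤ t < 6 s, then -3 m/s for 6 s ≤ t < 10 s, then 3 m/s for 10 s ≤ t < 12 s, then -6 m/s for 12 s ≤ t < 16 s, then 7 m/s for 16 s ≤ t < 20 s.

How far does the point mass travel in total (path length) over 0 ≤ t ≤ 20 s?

Distance (not displacement) is the total path length: add the absolute areas under v-t.
0–6 s: |-10| × 6 = 60 m
6–10 s: |-3| × 4 = 12 m
10–12 s: |3| × 2 = 6 m
12–16 s: |-6| × 4 = 24 m
16–20 s: |7| × 4 = 28 m
Total distance = 130 m

130 m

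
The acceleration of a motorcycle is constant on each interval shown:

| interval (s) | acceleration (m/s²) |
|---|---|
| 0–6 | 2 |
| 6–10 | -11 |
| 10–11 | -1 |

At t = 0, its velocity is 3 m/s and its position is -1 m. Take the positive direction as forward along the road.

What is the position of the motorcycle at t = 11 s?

-4.5 m

On each constant-a segment, Δv = aΔt and Δx = v₀Δt + ½aΔt²; chain segment to segment.
0–6 s: v starts 3 m/s; Δx = 3·6 + ½·2·6² = 54 m; v ends 15 m/s.
6–10 s: v starts 15 m/s; Δx = 15·4 + ½·-11·4² = -28 m; v ends -29 m/s.
10–11 s: v starts -29 m/s; Δx = -29·1 + ½·-1·1² = -29.5 m; v ends -30 m/s.
x(11) = -1 + Σ Δx = -4.5 m.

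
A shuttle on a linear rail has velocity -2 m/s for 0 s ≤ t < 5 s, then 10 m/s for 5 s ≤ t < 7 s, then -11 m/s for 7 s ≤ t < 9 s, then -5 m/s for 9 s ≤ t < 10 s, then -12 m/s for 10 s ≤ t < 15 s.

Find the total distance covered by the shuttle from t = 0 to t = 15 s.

117 m

Total distance travelled is ∫|v| dt — sum the magnitudes of each area piece.
0–5 s: |-2| × 5 = 10 m
5–7 s: |10| × 2 = 20 m
7–9 s: |-11| × 2 = 22 m
9–10 s: |-5| × 1 = 5 m
10–15 s: |-12| × 5 = 60 m
Total distance = 117 m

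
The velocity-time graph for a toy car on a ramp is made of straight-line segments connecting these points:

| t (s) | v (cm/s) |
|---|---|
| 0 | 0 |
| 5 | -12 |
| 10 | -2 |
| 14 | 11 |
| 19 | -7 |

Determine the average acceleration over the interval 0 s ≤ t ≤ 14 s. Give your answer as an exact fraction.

11/14 cm/s²

Average acceleration = Δv/Δt = (11 − 0)/(14 − 0) = 11/14 cm/s².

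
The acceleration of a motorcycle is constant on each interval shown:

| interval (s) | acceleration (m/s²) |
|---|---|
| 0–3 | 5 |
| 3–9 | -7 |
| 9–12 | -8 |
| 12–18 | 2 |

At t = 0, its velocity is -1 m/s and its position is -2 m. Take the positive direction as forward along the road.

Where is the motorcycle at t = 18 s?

On each constant-a segment, Δv = aΔt and Δx = v₀Δt + ½aΔt²; chain segment to segment.
0–3 s: v starts -1 m/s; Δx = -1·3 + ½·5·3² = 19.5 m; v ends 14 m/s.
3–9 s: v starts 14 m/s; Δx = 14·6 + ½·-7·6² = -42 m; v ends -28 m/s.
9–12 s: v starts -28 m/s; Δx = -28·3 + ½·-8·3² = -120 m; v ends -52 m/s.
12–18 s: v starts -52 m/s; Δx = -52·6 + ½·2·6² = -276 m; v ends -40 m/s.
x(18) = -2 + Σ Δx = -420.5 m.

-420.5 m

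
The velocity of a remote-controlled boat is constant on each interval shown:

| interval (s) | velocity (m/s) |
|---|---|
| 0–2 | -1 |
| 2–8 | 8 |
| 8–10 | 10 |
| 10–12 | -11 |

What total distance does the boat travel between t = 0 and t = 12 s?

Total distance travelled is ∫|v| dt — sum the magnitudes of each area piece.
0–2 s: |-1| × 2 = 2 m
2–8 s: |8| × 6 = 48 m
8–10 s: |10| × 2 = 20 m
10–12 s: |-11| × 2 = 22 m
Total distance = 92 m

92 m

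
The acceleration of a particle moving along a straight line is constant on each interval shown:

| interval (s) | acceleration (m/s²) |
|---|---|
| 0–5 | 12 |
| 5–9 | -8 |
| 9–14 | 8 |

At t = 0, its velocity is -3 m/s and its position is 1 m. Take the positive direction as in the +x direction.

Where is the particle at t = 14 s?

On each constant-a segment, Δv = aΔt and Δx = v₀Δt + ½aΔt²; chain segment to segment.
0–5 s: v starts -3 m/s; Δx = -3·5 + ½·12·5² = 135 m; v ends 57 m/s.
5–9 s: v starts 57 m/s; Δx = 57·4 + ½·-8·4² = 164 m; v ends 25 m/s.
9–14 s: v starts 25 m/s; Δx = 25·5 + ½·8·5² = 225 m; v ends 65 m/s.
x(14) = 1 + Σ Δx = 525 m.

525 m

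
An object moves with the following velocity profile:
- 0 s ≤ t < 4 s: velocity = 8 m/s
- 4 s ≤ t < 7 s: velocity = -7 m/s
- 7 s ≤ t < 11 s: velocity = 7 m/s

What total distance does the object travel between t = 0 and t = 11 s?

81 m

Total distance travelled is ∫|v| dt — sum the magnitudes of each area piece.
0–4 s: |8| × 4 = 32 m
4–7 s: |-7| × 3 = 21 m
7–11 s: |7| × 4 = 28 m
Total distance = 81 m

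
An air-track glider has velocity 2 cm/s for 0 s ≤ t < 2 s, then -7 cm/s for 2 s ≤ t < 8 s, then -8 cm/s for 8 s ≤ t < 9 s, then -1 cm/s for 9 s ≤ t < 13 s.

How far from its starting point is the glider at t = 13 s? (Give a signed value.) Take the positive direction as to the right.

Net displacement equals the area under the velocity-time graph (areas below the axis count negative).
0–2 s: 2 × 2 = 4 cm
2–8 s: -7 × 6 = -42 cm
8–9 s: -8 × 1 = -8 cm
9–13 s: -1 × 4 = -4 cm
Net displacement = -50 cm

-50 cm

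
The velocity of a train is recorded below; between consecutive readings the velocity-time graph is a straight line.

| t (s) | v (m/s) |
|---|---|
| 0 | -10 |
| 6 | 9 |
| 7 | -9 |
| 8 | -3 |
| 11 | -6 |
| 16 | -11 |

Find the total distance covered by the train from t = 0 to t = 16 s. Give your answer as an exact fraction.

3613/38 m

Total distance travelled is ∫|v| dt — sum the magnitudes of each area piece.
0–6 s: v = 0 at t = 60/19 s; triangle areas 300/19 + 243/19 = 543/19 m
6–7 s: v = 0 at t = 6.5 s; triangle areas 2.25 + 2.25 = 4.5 m
7–8 s: |½(-9 + -3)(1)| = 6 m
8–11 s: |½(-3 + -6)(3)| = 13.5 m
11–16 s: |½(-6 + -11)(5)| = 42.5 m
Total distance = 3613/38 m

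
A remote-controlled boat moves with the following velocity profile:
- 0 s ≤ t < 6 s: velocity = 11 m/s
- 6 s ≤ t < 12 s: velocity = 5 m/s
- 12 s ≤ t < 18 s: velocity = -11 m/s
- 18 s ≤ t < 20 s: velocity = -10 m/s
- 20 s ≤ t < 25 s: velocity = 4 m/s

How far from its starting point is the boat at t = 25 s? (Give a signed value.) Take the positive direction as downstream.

30 m

Net displacement equals the area under the velocity-time graph (areas below the axis count negative).
0–6 s: 11 × 6 = 66 m
6–12 s: 5 × 6 = 30 m
12–18 s: -11 × 6 = -66 m
18–20 s: -10 × 2 = -20 m
20–25 s: 4 × 5 = 20 m
Net displacement = 30 m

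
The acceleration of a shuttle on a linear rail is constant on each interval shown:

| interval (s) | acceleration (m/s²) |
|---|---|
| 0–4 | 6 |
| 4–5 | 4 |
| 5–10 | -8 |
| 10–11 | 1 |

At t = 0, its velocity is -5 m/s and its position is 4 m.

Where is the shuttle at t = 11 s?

51.5 m

On each constant-a segment, Δv = aΔt and Δx = v₀Δt + ½aΔt²; chain segment to segment.
0–4 s: v starts -5 m/s; Δx = -5·4 + ½·6·4² = 28 m; v ends 19 m/s.
4–5 s: v starts 19 m/s; Δx = 19·1 + ½·4·1² = 21 m; v ends 23 m/s.
5–10 s: v starts 23 m/s; Δx = 23·5 + ½·-8·5² = 15 m; v ends -17 m/s.
10–11 s: v starts -17 m/s; Δx = -17·1 + ½·1·1² = -16.5 m; v ends -16 m/s.
x(11) = 4 + Σ Δx = 51.5 m.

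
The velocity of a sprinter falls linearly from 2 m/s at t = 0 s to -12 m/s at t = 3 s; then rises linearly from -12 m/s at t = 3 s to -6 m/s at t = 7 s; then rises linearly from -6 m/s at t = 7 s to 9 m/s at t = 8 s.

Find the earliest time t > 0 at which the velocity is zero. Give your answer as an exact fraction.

v changes sign on 0–3 s (from 2 to -12); the graph is linear there, so v = 0 at t = 0 + (-2)·(3 − 0)/(-12 − 2) = 3/7 s.

t = 3/7 s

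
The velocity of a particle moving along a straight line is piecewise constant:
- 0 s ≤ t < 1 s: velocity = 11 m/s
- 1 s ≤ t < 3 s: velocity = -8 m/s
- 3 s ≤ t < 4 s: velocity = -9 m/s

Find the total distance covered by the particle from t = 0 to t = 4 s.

Total distance travelled is ∫|v| dt — sum the magnitudes of each area piece.
0–1 s: |11| × 1 = 11 m
1–3 s: |-8| × 2 = 16 m
3–4 s: |-9| × 1 = 9 m
Total distance = 36 m

36 m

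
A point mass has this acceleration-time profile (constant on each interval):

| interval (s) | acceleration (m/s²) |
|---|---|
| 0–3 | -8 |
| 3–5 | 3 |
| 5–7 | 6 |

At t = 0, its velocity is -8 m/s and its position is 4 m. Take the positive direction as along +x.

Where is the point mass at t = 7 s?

-154 m

On each constant-a segment, Δv = aΔt and Δx = v₀Δt + ½aΔt²; chain segment to segment.
0–3 s: v starts -8 m/s; Δx = -8·3 + ½·-8·3² = -60 m; v ends -32 m/s.
3–5 s: v starts -32 m/s; Δx = -32·2 + ½·3·2² = -58 m; v ends -26 m/s.
5–7 s: v starts -26 m/s; Δx = -26·2 + ½·6·2² = -40 m; v ends -14 m/s.
x(7) = 4 + Σ Δx = -154 m.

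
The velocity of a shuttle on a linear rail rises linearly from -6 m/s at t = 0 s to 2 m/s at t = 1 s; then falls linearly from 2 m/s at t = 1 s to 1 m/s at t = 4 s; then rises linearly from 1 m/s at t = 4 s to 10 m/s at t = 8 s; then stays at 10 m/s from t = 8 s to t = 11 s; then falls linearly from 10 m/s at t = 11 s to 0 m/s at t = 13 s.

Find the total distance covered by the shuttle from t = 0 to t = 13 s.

69 m

Total distance travelled is ∫|v| dt — sum the magnitudes of each area piece.
0–1 s: v = 0 at t = 0.75 s; triangle areas 2.25 + 0.25 = 2.5 m
1–4 s: |½(2 + 1)(3)| = 4.5 m
4–8 s: |½(1 + 10)(4)| = 22 m
8–11 s: |10| × 3 = 30 m
11–13 s: |½(10 + 0)(2)| = 10 m
Total distance = 69 m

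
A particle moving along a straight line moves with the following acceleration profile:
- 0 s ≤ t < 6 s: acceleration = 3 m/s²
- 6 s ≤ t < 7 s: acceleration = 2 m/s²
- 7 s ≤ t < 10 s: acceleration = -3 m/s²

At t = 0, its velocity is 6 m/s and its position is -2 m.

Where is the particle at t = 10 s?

On each constant-a segment, Δv = aΔt and Δx = v₀Δt + ½aΔt²; chain segment to segment.
0–6 s: v starts 6 m/s; Δx = 6·6 + ½·3·6² = 90 m; v ends 24 m/s.
6–7 s: v starts 24 m/s; Δx = 24·1 + ½·2·1² = 25 m; v ends 26 m/s.
7–10 s: v starts 26 m/s; Δx = 26·3 + ½·-3·3² = 64.5 m; v ends 17 m/s.
x(10) = -2 + Σ Δx = 177.5 m.

177.5 m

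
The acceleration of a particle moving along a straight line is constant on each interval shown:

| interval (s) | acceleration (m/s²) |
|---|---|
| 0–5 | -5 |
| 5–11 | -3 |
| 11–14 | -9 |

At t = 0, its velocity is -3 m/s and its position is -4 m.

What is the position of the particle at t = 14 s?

On each constant-a segment, Δv = aΔt and Δx = v₀Δt + ½aΔt²; chain segment to segment.
0–5 s: v starts -3 m/s; Δx = -3·5 + ½·-5·5² = -77.5 m; v ends -28 m/s.
5–11 s: v starts -28 m/s; Δx = -28·6 + ½·-3·6² = -222 m; v ends -46 m/s.
11–14 s: v starts -46 m/s; Δx = -46·3 + ½·-9·3² = -178.5 m; v ends -73 m/s.
x(14) = -4 + Σ Δx = -482 m.

-482 m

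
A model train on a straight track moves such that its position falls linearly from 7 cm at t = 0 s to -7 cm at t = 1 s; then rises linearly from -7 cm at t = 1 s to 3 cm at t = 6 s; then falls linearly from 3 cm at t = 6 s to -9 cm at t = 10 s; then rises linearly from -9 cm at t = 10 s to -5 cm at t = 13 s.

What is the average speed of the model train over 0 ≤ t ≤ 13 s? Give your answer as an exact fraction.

40/13 cm/s

Average speed = (total path length)/(elapsed time); on a piecewise-linear x-t graph the path length is Σ|Δx|.
0–1 s: |Δx| = |-7 − 7| = 14 cm
1–6 s: |Δx| = |3 − -7| = 10 cm
6–10 s: |Δx| = |-9 − 3| = 12 cm
10–13 s: |Δx| = |-5 − -9| = 4 cm
Total path = 40 cm; average speed = 40/13 = 40/13 cm/s.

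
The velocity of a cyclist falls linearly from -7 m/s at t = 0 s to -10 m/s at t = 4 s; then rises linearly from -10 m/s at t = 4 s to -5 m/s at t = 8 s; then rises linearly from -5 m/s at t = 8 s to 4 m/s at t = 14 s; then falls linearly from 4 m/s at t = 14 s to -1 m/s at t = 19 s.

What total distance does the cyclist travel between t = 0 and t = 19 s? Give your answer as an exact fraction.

Distance (not displacement) is the total path length: add the absolute areas under v-t.
0–4 s: |½(-7 + -10)(4)| = 34 m
4–8 s: |½(-10 + -5)(4)| = 30 m
8–14 s: v = 0 at t = 34/3 s; triangle areas 25/3 + 16/3 = 41/3 m
14–19 s: v = 0 at t = 18 s; triangle areas 8 + 0.5 = 8.5 m
Total distance = 517/6 m

517/6 m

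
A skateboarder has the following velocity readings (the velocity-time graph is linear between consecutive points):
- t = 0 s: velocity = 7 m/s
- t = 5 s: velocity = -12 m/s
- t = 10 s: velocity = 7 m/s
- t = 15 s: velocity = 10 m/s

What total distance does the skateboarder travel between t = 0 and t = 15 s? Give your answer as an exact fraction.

Distance (not displacement) is the total path length: add the absolute areas under v-t.
0–5 s: v = 0 at t = 35/19 s; triangle areas 245/38 + 360/19 = 965/38 m
5–10 s: v = 0 at t = 155/19 s; triangle areas 360/19 + 245/38 = 965/38 m
10–15 s: |½(7 + 10)(5)| = 42.5 m
Total distance = 3545/38 m

3545/38 m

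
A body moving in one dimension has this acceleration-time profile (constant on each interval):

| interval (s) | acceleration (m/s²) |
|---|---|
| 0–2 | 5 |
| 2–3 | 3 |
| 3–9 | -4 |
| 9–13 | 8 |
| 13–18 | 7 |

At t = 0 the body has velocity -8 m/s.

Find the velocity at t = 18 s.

48 m/s

Δv equals the area under the a-t graph; then v = v₀ + Δv.
0–2 s: 5 × 2 = 10 m/s
2–3 s: 3 × 1 = 3 m/s
3–9 s: -4 × 6 = -24 m/s
9–13 s: 8 × 4 = 32 m/s
13–18 s: 7 × 5 = 35 m/s
Δv = 56 m/s, so v(18) = -8 + (56) = 48 m/s.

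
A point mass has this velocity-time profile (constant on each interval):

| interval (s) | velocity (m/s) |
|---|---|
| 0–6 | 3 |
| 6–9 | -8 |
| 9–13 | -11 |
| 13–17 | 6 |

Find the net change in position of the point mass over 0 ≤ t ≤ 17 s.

Displacement is the signed area under the v-t curve.
0–6 s: 3 × 6 = 18 m
6–9 s: -8 × 3 = -24 m
9–13 s: -11 × 4 = -44 m
13–17 s: 6 × 4 = 24 m
Net displacement = -26 m

-26 m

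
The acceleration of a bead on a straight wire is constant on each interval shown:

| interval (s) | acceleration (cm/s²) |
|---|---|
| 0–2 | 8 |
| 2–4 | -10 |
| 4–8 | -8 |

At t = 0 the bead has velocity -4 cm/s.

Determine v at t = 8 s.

Δv equals the area under the a-t graph; then v = v₀ + Δv.
0–2 s: 8 × 2 = 16 cm/s
2–4 s: -10 × 2 = -20 cm/s
4–8 s: -8 × 4 = -32 cm/s
Δv = -36 cm/s, so v(8) = -4 + (-36) = -40 cm/s.

-40 cm/s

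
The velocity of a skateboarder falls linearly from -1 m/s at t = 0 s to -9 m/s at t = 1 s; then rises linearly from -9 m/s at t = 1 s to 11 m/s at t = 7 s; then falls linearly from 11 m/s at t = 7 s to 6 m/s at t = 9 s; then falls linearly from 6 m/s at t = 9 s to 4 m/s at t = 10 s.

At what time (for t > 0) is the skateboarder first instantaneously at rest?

v changes sign on 1–7 s (from -9 to 11); the graph is linear there, so v = 0 at t = 1 + (9)·(7 − 1)/(11 − -9) = 3.7 s.

t = 3.7 s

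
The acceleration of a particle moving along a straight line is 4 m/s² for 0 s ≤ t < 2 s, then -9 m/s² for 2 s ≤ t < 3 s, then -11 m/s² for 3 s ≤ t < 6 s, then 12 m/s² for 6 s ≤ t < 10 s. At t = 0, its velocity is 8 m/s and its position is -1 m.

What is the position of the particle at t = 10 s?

-2 m

On each constant-a segment, Δv = aΔt and Δx = v₀Δt + ½aΔt²; chain segment to segment.
0–2 s: v starts 8 m/s; Δx = 8·2 + ½·4·2² = 24 m; v ends 16 m/s.
2–3 s: v starts 16 m/s; Δx = 16·1 + ½·-9·1² = 11.5 m; v ends 7 m/s.
3–6 s: v starts 7 m/s; Δx = 7·3 + ½·-11·3² = -28.5 m; v ends -26 m/s.
6–10 s: v starts -26 m/s; Δx = -26·4 + ½·12·4² = -8 m; v ends 22 m/s.
x(10) = -1 + Σ Δx = -2 m.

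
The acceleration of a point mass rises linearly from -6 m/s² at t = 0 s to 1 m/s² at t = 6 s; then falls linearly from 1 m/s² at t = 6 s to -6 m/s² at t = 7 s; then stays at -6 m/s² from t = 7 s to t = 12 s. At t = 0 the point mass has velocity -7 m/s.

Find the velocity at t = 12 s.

-54.5 m/s

Δv equals the area under the a-t graph; then v = v₀ + Δv.
0–6 s: ½(-6 + 1)(6) = -15 m/s
6–7 s: ½(1 + -6)(1) = -2.5 m/s
7–12 s: -6 × 5 = -30 m/s
Δv = -47.5 m/s, so v(12) = -7 + (-47.5) = -54.5 m/s.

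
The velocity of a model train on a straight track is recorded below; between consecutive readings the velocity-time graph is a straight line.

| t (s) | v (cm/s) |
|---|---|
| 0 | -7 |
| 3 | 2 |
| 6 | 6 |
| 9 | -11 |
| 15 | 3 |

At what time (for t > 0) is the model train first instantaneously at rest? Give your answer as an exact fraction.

t = 7/3 s

v changes sign on 0–3 s (from -7 to 2); the graph is linear there, so v = 0 at t = 0 + (7)·(3 − 0)/(2 − -7) = 7/3 s.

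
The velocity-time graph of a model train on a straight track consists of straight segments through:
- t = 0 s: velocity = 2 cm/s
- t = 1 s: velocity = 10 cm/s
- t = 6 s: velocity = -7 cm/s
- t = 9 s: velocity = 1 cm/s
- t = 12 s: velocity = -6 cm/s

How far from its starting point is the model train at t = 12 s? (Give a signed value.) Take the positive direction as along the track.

-3 cm

Displacement is the signed area under the v-t curve.
0–1 s: ½(2 + 10)(1) = 6 cm
1–6 s: ½(10 + -7)(5) = 7.5 cm
6–9 s: ½(-7 + 1)(3) = -9 cm
9–12 s: ½(1 + -6)(3) = -7.5 cm
Net displacement = -3 cm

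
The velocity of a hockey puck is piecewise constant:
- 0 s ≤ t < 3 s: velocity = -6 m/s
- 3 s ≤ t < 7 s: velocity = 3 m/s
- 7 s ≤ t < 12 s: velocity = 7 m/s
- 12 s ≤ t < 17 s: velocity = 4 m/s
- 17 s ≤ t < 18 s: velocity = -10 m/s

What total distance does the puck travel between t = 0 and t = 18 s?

95 m

Total distance travelled is ∫|v| dt — sum the magnitudes of each area piece.
0–3 s: |-6| × 3 = 18 m
3–7 s: |3| × 4 = 12 m
7–12 s: |7| × 5 = 35 m
12–17 s: |4| × 5 = 20 m
17–18 s: |-10| × 1 = 10 m
Total distance = 95 m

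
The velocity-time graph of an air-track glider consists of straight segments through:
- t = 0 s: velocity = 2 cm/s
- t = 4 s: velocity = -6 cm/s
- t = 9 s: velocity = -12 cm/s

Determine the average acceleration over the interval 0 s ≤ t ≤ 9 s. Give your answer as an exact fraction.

Average acceleration = Δv/Δt = (-12 − 2)/(9 − 0) = -14/9 cm/s².

-14/9 cm/s²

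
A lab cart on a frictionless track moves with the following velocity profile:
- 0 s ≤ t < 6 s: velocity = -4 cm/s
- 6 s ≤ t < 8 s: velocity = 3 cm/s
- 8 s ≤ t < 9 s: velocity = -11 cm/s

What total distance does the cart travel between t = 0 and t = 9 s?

Distance (not displacement) is the total path length: add the absolute areas under v-t.
0–6 s: |-4| × 6 = 24 cm
6–8 s: |3| × 2 = 6 cm
8–9 s: |-11| × 1 = 11 cm
Total distance = 41 cm

41 cm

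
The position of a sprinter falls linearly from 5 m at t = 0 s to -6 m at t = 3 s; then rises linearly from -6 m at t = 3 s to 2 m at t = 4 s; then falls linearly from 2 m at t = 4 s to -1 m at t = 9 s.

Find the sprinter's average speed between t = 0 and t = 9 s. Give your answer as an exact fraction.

Average speed = (total path length)/(elapsed time); on a piecewise-linear x-t graph the path length is Σ|Δx|.
0–3 s: |Δx| = |-6 − 5| = 11 m
3–4 s: |Δx| = |2 − -6| = 8 m
4–9 s: |Δx| = |-1 − 2| = 3 m
Total path = 22 m; average speed = 22/9 = 22/9 m/s.

22/9 m/s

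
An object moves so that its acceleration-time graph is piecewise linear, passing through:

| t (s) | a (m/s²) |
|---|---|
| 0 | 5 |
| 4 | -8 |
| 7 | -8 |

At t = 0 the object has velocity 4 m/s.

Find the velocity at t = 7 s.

Δv equals the area under the a-t graph; then v = v₀ + Δv.
0–4 s: ½(5 + -8)(4) = -6 m/s
4–7 s: -8 × 3 = -24 m/s
Δv = -30 m/s, so v(7) = 4 + (-30) = -26 m/s.

-26 m/s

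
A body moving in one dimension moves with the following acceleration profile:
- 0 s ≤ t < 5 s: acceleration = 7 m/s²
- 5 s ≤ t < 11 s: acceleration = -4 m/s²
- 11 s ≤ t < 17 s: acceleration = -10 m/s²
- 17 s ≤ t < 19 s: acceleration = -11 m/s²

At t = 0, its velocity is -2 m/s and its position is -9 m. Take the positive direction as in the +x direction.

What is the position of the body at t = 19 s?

-55.5 m

On each constant-a segment, Δv = aΔt and Δx = v₀Δt + ½aΔt²; chain segment to segment.
0–5 s: v starts -2 m/s; Δx = -2·5 + ½·7·5² = 77.5 m; v ends 33 m/s.
5–11 s: v starts 33 m/s; Δx = 33·6 + ½·-4·6² = 126 m; v ends 9 m/s.
11–17 s: v starts 9 m/s; Δx = 9·6 + ½·-10·6² = -126 m; v ends -51 m/s.
17–19 s: v starts -51 m/s; Δx = -51·2 + ½·-11·2² = -124 m; v ends -73 m/s.
x(19) = -9 + Σ Δx = -55.5 m.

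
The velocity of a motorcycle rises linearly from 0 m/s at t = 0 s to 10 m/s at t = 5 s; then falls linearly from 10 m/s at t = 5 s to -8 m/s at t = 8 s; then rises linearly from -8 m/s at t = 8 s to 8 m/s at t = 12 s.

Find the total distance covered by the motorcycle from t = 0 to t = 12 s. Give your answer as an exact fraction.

164/3 m

Total distance travelled is ∫|v| dt — sum the magnitudes of each area piece.
0–5 s: |½(0 + 10)(5)| = 25 m
5–8 s: v = 0 at t = 20/3 s; triangle areas 25/3 + 16/3 = 41/3 m
8–12 s: v = 0 at t = 10 s; triangle areas 8 + 8 = 16 m
Total distance = 164/3 m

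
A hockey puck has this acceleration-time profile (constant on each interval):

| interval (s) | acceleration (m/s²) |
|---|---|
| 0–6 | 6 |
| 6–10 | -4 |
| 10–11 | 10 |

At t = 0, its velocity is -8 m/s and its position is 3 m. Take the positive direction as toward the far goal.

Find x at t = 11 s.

160 m

On each constant-a segment, Δv = aΔt and Δx = v₀Δt + ½aΔt²; chain segment to segment.
0–6 s: v starts -8 m/s; Δx = -8·6 + ½·6·6² = 60 m; v ends 28 m/s.
6–10 s: v starts 28 m/s; Δx = 28·4 + ½·-4·4² = 80 m; v ends 12 m/s.
10–11 s: v starts 12 m/s; Δx = 12·1 + ½·10·1² = 17 m; v ends 22 m/s.
x(11) = 3 + Σ Δx = 160 m.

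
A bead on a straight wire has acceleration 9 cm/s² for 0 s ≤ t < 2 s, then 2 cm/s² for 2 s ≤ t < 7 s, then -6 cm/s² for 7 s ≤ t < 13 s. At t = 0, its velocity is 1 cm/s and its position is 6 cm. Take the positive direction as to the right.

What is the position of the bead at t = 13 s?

On each constant-a segment, Δv = aΔt and Δx = v₀Δt + ½aΔt²; chain segment to segment.
0–2 s: v starts 1 cm/s; Δx = 1·2 + ½·9·2² = 20 cm; v ends 19 cm/s.
2–7 s: v starts 19 cm/s; Δx = 19·5 + ½·2·5² = 120 cm; v ends 29 cm/s.
7–13 s: v starts 29 cm/s; Δx = 29·6 + ½·-6·6² = 66 cm; v ends -7 cm/s.
x(13) = 6 + Σ Δx = 212 cm.

212 cm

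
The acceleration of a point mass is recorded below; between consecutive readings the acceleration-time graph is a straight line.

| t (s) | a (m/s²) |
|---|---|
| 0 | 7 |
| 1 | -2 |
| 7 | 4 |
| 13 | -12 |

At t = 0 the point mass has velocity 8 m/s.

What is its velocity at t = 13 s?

Δv equals the area under the a-t graph; then v = v₀ + Δv.
0–1 s: ½(7 + -2)(1) = 2.5 m/s
1–7 s: ½(-2 + 4)(6) = 6 m/s
7–13 s: ½(4 + -12)(6) = -24 m/s
Δv = -15.5 m/s, so v(13) = 8 + (-15.5) = -7.5 m/s.

-7.5 m/s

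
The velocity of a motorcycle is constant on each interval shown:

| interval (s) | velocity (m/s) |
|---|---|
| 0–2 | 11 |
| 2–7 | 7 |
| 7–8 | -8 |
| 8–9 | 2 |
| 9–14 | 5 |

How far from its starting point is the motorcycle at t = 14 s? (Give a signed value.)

76 m

Net displacement equals the area under the velocity-time graph (areas below the axis count negative).
0–2 s: 11 × 2 = 22 m
2–7 s: 7 × 5 = 35 m
7–8 s: -8 × 1 = -8 m
8–9 s: 2 × 1 = 2 m
9–14 s: 5 × 5 = 25 m
Net displacement = 76 m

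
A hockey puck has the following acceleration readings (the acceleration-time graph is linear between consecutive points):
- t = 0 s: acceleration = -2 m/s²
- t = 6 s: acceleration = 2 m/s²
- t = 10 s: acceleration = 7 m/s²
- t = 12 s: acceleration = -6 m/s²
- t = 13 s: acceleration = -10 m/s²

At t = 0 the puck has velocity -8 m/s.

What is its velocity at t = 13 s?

3 m/s

Δv equals the area under the a-t graph; then v = v₀ + Δv.
0–6 s: ½(-2 + 2)(6) = 0 m/s
6–10 s: ½(2 + 7)(4) = 18 m/s
10–12 s: ½(7 + -6)(2) = 1 m/s
12–13 s: ½(-6 + -10)(1) = -8 m/s
Δv = 11 m/s, so v(13) = -8 + (11) = 3 m/s.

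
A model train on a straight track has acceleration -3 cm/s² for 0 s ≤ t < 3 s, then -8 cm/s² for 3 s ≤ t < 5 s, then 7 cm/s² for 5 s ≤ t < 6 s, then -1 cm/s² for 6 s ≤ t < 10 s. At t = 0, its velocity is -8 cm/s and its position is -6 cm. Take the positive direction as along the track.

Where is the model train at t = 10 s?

-235 cm

On each constant-a segment, Δv = aΔt and Δx = v₀Δt + ½aΔt²; chain segment to segment.
0–3 s: v starts -8 cm/s; Δx = -8·3 + ½·-3·3² = -37.5 cm; v ends -17 cm/s.
3–5 s: v starts -17 cm/s; Δx = -17·2 + ½·-8·2² = -50 cm; v ends -33 cm/s.
5–6 s: v starts -33 cm/s; Δx = -33·1 + ½·7·1² = -29.5 cm; v ends -26 cm/s.
6–10 s: v starts -26 cm/s; Δx = -26·4 + ½·-1·4² = -112 cm; v ends -30 cm/s.
x(10) = -6 + Σ Δx = -235 cm.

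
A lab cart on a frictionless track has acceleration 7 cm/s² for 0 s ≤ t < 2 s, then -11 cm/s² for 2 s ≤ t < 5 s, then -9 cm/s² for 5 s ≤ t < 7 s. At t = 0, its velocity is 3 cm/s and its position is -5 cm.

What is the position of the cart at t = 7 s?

On each constant-a segment, Δv = aΔt and Δx = v₀Δt + ½aΔt²; chain segment to segment.
0–2 s: v starts 3 cm/s; Δx = 3·2 + ½·7·2² = 20 cm; v ends 17 cm/s.
2–5 s: v starts 17 cm/s; Δx = 17·3 + ½·-11·3² = 1.5 cm; v ends -16 cm/s.
5–7 s: v starts -16 cm/s; Δx = -16·2 + ½·-9·2² = -50 cm; v ends -34 cm/s.
x(7) = -5 + Σ Δx = -33.5 cm.

-33.5 cm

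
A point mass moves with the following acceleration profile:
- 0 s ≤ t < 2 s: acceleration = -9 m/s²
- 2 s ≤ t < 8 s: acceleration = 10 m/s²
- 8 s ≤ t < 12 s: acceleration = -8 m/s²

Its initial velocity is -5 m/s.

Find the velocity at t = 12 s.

5 m/s

Δv equals the area under the a-t graph; then v = v₀ + Δv.
0–2 s: -9 × 2 = -18 m/s
2–8 s: 10 × 6 = 60 m/s
8–12 s: -8 × 4 = -32 m/s
Δv = 10 m/s, so v(12) = -5 + (10) = 5 m/s.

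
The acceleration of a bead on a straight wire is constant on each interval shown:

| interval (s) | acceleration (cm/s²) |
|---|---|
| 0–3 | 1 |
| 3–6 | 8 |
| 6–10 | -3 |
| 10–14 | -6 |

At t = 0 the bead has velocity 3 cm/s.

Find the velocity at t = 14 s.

-6 cm/s

Δv equals the area under the a-t graph; then v = v₀ + Δv.
0–3 s: 1 × 3 = 3 cm/s
3–6 s: 8 × 3 = 24 cm/s
6–10 s: -3 × 4 = -12 cm/s
10–14 s: -6 × 4 = -24 cm/s
Δv = -9 cm/s, so v(14) = 3 + (-9) = -6 cm/s.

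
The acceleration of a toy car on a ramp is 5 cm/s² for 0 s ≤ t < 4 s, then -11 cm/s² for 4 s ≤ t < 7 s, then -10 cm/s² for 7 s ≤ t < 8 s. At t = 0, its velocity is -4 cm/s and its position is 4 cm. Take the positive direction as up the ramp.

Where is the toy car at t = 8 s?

On each constant-a segment, Δv = aΔt and Δx = v₀Δt + ½aΔt²; chain segment to segment.
0–4 s: v starts -4 cm/s; Δx = -4·4 + ½·5·4² = 24 cm; v ends 16 cm/s.
4–7 s: v starts 16 cm/s; Δx = 16·3 + ½·-11·3² = -1.5 cm; v ends -17 cm/s.
7–8 s: v starts -17 cm/s; Δx = -17·1 + ½·-10·1² = -22 cm; v ends -27 cm/s.
x(8) = 4 + Σ Δx = 4.5 cm.

4.5 cm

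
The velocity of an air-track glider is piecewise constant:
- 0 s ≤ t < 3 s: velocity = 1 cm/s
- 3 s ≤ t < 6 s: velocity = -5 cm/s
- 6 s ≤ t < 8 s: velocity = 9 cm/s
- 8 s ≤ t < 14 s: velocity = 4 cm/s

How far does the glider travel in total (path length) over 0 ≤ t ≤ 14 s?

Total distance travelled is ∫|v| dt — sum the magnitudes of each area piece.
0–3 s: |1| × 3 = 3 cm
3–6 s: |-5| × 3 = 15 cm
6–8 s: |9| × 2 = 18 cm
8–14 s: |4| × 6 = 24 cm
Total distance = 60 cm

60 cm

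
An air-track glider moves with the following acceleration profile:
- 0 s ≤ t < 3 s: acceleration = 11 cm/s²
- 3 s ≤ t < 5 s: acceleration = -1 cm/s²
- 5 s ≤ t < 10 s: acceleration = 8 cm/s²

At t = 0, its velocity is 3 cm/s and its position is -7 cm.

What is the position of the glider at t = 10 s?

391.5 cm

On each constant-a segment, Δv = aΔt and Δx = v₀Δt + ½aΔt²; chain segment to segment.
0–3 s: v starts 3 cm/s; Δx = 3·3 + ½·11·3² = 58.5 cm; v ends 36 cm/s.
3–5 s: v starts 36 cm/s; Δx = 36·2 + ½·-1·2² = 70 cm; v ends 34 cm/s.
5–10 s: v starts 34 cm/s; Δx = 34·5 + ½·8·5² = 270 cm; v ends 74 cm/s.
x(10) = -7 + Σ Δx = 391.5 cm.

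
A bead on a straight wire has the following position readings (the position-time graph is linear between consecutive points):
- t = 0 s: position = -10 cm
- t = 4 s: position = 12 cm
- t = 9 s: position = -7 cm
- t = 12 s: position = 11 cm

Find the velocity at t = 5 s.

-3.8 cm/s

Velocity is the slope of the x-t graph on 4–9 s: (-7 − 12)/(9 − 4) = -3.8 cm/s.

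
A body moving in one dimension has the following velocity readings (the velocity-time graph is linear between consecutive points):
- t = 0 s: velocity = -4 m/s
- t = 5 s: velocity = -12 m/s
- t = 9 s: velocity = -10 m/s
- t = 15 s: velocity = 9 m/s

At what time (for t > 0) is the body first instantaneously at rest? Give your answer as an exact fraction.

t = 231/19 s

v changes sign on 9–15 s (from -10 to 9); the graph is linear there, so v = 0 at t = 9 + (10)·(15 − 9)/(9 − -10) = 231/19 s.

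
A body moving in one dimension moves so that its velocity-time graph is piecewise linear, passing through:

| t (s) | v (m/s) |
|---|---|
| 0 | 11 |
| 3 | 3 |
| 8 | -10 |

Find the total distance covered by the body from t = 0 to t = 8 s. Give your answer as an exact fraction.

Distance (not displacement) is the total path length: add the absolute areas under v-t.
0–3 s: |½(11 + 3)(3)| = 21 m
3–8 s: v = 0 at t = 54/13 s; triangle areas 45/26 + 250/13 = 545/26 m
Total distance = 1091/26 m

1091/26 m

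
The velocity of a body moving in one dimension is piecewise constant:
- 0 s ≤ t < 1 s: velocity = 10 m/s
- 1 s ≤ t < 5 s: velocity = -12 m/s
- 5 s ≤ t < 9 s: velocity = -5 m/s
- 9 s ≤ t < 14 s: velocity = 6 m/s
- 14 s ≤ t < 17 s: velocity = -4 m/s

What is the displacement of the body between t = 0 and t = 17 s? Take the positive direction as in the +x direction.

-40 m

Displacement is the signed area under the v-t curve.
0–1 s: 10 × 1 = 10 m
1–5 s: -12 × 4 = -48 m
5–9 s: -5 × 4 = -20 m
9–14 s: 6 × 5 = 30 m
14–17 s: -4 × 3 = -12 m
Net displacement = -40 m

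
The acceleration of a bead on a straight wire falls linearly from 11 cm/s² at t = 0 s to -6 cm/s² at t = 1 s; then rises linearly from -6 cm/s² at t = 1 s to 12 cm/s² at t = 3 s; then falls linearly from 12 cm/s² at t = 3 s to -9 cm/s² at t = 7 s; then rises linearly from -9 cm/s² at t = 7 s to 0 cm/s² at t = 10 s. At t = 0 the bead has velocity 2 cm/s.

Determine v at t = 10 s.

3 cm/s

Δv equals the area under the a-t graph; then v = v₀ + Δv.
0–1 s: ½(11 + -6)(1) = 2.5 cm/s
1–3 s: ½(-6 + 12)(2) = 6 cm/s
3–7 s: ½(12 + -9)(4) = 6 cm/s
7–10 s: ½(-9 + 0)(3) = -13.5 cm/s
Δv = 1 cm/s, so v(10) = 2 + (1) = 3 cm/s.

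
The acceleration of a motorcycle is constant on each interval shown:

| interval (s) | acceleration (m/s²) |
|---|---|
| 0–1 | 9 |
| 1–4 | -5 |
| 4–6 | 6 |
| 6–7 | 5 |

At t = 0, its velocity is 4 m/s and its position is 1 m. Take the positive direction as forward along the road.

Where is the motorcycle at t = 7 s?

On each constant-a segment, Δv = aΔt and Δx = v₀Δt + ½aΔt²; chain segment to segment.
0–1 s: v starts 4 m/s; Δx = 4·1 + ½·9·1² = 8.5 m; v ends 13 m/s.
1–4 s: v starts 13 m/s; Δx = 13·3 + ½·-5·3² = 16.5 m; v ends -2 m/s.
4–6 s: v starts -2 m/s; Δx = -2·2 + ½·6·2² = 8 m; v ends 10 m/s.
6–7 s: v starts 10 m/s; Δx = 10·1 + ½·5·1² = 12.5 m; v ends 15 m/s.
x(7) = 1 + Σ Δx = 46.5 m.

46.5 m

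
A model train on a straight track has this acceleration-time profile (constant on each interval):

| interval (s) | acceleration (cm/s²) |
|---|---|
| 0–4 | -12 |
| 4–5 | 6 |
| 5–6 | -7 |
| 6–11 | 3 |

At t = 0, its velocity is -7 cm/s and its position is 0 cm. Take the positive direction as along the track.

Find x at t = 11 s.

-471 cm

On each constant-a segment, Δv = aΔt and Δx = v₀Δt + ½aΔt²; chain segment to segment.
0–4 s: v starts -7 cm/s; Δx = -7·4 + ½·-12·4² = -124 cm; v ends -55 cm/s.
4–5 s: v starts -55 cm/s; Δx = -55·1 + ½·6·1² = -52 cm; v ends -49 cm/s.
5–6 s: v starts -49 cm/s; Δx = -49·1 + ½·-7·1² = -52.5 cm; v ends -56 cm/s.
6–11 s: v starts -56 cm/s; Δx = -56·5 + ½·3·5² = -242.5 cm; v ends -41 cm/s.
x(11) = 0 + Σ Δx = -471 cm.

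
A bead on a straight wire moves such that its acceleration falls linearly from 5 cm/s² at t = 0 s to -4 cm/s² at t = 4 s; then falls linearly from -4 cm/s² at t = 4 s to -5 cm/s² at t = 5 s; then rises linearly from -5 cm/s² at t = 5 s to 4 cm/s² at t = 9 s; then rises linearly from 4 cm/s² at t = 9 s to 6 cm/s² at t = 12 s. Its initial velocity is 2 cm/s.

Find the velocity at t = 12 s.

12.5 cm/s

Δv equals the area under the a-t graph; then v = v₀ + Δv.
0–4 s: ½(5 + -4)(4) = 2 cm/s
4–5 s: ½(-4 + -5)(1) = -4.5 cm/s
5–9 s: ½(-5 + 4)(4) = -2 cm/s
9–12 s: ½(4 + 6)(3) = 15 cm/s
Δv = 10.5 cm/s, so v(12) = 2 + (10.5) = 12.5 cm/s.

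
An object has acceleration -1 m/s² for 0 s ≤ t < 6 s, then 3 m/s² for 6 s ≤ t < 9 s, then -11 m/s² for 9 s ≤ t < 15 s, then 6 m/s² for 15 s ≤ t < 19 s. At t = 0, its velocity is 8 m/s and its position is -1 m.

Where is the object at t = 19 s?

On each constant-a segment, Δv = aΔt and Δx = v₀Δt + ½aΔt²; chain segment to segment.
0–6 s: v starts 8 m/s; Δx = 8·6 + ½·-1·6² = 30 m; v ends 2 m/s.
6–9 s: v starts 2 m/s; Δx = 2·3 + ½·3·3² = 19.5 m; v ends 11 m/s.
9–15 s: v starts 11 m/s; Δx = 11·6 + ½·-11·6² = -132 m; v ends -55 m/s.
15–19 s: v starts -55 m/s; Δx = -55·4 + ½·6·4² = -172 m; v ends -31 m/s.
x(19) = -1 + Σ Δx = -255.5 m.

-255.5 m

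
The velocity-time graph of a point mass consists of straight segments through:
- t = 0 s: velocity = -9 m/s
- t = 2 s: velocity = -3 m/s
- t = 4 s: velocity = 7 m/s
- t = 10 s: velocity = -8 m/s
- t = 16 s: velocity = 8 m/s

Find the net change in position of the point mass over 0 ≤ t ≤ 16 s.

-11 m

Displacement is the signed area under the v-t curve.
0–2 s: ½(-9 + -3)(2) = -12 m
2–4 s: ½(-3 + 7)(2) = 4 m
4–10 s: ½(7 + -8)(6) = -3 m
10–16 s: ½(-8 + 8)(6) = 0 m
Net displacement = -11 m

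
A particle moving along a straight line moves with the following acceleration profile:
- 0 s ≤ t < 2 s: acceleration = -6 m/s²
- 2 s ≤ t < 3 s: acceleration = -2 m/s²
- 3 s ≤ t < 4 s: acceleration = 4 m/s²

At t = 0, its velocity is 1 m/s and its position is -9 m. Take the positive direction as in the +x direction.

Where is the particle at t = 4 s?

-42 m

On each constant-a segment, Δv = aΔt and Δx = v₀Δt + ½aΔt²; chain segment to segment.
0–2 s: v starts 1 m/s; Δx = 1·2 + ½·-6·2² = -10 m; v ends -11 m/s.
2–3 s: v starts -11 m/s; Δx = -11·1 + ½·-2·1² = -12 m; v ends -13 m/s.
3–4 s: v starts -13 m/s; Δx = -13·1 + ½·4·1² = -11 m; v ends -9 m/s.
x(4) = -9 + Σ Δx = -42 m.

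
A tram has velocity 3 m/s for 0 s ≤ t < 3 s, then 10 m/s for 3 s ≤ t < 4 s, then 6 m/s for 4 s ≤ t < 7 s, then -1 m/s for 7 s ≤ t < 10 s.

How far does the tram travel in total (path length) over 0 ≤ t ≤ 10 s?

40 m

Total distance travelled is ∫|v| dt — sum the magnitudes of each area piece.
0–3 s: |3| × 3 = 9 m
3–4 s: |10| × 1 = 10 m
4–7 s: |6| × 3 = 18 m
7–10 s: |-1| × 3 = 3 m
Total distance = 40 m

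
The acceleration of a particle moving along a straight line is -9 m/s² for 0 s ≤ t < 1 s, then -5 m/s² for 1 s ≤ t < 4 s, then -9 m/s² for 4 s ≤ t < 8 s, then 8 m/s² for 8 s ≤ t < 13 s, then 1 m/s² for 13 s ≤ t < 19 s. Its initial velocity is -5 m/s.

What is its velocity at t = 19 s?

Δv equals the area under the a-t graph; then v = v₀ + Δv.
0–1 s: -9 × 1 = -9 m/s
1–4 s: -5 × 3 = -15 m/s
4–8 s: -9 × 4 = -36 m/s
8–13 s: 8 × 5 = 40 m/s
13–19 s: 1 × 6 = 6 m/s
Δv = -14 m/s, so v(19) = -5 + (-14) = -19 m/s.

-19 m/s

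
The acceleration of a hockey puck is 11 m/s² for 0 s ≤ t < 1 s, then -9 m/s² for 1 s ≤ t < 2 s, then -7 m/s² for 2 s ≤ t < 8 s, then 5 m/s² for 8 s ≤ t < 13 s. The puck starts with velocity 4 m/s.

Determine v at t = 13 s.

Δv equals the area under the a-t graph; then v = v₀ + Δv.
0–1 s: 11 × 1 = 11 m/s
1–2 s: -9 × 1 = -9 m/s
2–8 s: -7 × 6 = -42 m/s
8–13 s: 5 × 5 = 25 m/s
Δv = -15 m/s, so v(13) = 4 + (-15) = -11 m/s.

-11 m/s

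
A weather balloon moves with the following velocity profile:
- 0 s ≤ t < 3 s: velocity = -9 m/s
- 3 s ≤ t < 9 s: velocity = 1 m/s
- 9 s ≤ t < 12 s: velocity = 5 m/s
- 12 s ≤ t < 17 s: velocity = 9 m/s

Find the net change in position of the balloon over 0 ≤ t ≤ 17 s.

39 m

Net displacement equals the area under the velocity-time graph (areas below the axis count negative).
0–3 s: -9 × 3 = -27 m
3–9 s: 1 × 6 = 6 m
9–12 s: 5 × 3 = 15 m
12–17 s: 9 × 5 = 45 m
Net displacement = 39 m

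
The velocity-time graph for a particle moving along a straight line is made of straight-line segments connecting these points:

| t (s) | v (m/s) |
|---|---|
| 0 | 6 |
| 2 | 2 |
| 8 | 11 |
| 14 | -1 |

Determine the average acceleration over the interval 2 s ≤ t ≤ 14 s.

Average acceleration = Δv/Δt = (-1 − 2)/(14 − 2) = -0.25 m/s².

-0.25 m/s²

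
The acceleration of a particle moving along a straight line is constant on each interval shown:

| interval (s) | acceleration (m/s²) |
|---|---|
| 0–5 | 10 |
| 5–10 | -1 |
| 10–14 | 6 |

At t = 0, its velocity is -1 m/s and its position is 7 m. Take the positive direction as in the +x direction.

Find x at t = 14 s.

583.5 m

On each constant-a segment, Δv = aΔt and Δx = v₀Δt + ½aΔt²; chain segment to segment.
0–5 s: v starts -1 m/s; Δx = -1·5 + ½·10·5² = 120 m; v ends 49 m/s.
5–10 s: v starts 49 m/s; Δx = 49·5 + ½·-1·5² = 232.5 m; v ends 44 m/s.
10–14 s: v starts 44 m/s; Δx = 44·4 + ½·6·4² = 224 m; v ends 68 m/s.
x(14) = 7 + Σ Δx = 583.5 m.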